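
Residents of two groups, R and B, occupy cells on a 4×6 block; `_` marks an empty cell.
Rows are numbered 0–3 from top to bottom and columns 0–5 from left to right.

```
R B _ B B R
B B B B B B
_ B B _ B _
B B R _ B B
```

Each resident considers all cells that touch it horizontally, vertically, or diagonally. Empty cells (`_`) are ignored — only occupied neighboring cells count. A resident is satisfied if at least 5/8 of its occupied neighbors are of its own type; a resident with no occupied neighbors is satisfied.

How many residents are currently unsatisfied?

3

Row 0: (0,0)R 0/3 unhappy · (0,1)B 3/4 ok · (0,3)B 4/4 ok · (0,4)B 4/5 ok · (0,5)R 0/3 unhappy
Row 1: (1,0)B 3/4 ok · (1,1)B 5/6 ok · (1,2)B 6/6 ok · (1,3)B 6/6 ok · (1,4)B 5/6 ok · (1,5)B 3/4 ok
Row 2: (2,1)B 6/7 ok · (2,2)B 5/6 ok · (2,4)B 5/5 ok
Row 3: (3,0)B 2/2 ok · (3,1)B 3/4 ok · (3,2)R 0/3 unhappy · (3,4)B 2/2 ok · (3,5)B 2/2 ok
Unsatisfied: (0,0), (0,5), (3,2) — 3 in total.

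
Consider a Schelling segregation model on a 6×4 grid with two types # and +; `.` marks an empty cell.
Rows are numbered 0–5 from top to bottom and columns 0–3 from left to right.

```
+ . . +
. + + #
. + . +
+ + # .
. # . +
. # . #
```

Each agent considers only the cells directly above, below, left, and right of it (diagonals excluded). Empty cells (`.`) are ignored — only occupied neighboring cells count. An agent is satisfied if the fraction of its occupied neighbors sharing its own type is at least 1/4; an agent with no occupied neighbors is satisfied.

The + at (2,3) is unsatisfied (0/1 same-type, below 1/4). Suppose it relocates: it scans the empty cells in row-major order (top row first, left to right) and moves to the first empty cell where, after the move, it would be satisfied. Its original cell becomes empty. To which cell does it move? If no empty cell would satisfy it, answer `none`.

Vacating (2,3). Empty cells in order:
  (0,1): 2/2 same-type → satisfied — stop here.

(0,1)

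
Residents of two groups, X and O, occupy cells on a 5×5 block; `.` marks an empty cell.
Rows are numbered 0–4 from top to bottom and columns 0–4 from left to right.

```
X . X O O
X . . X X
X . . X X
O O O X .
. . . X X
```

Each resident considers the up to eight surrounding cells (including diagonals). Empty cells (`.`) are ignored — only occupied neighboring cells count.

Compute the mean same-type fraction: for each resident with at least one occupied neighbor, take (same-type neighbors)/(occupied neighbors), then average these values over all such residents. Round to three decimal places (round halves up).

0.648

(0,0)X 1/1
(0,2)X 1/2
(0,3)O 1/4
(0,4)O 1/3
(1,0)X 2/2
(1,3)X 4/6
(1,4)X 3/5
(2,0)X 1/3
(2,3)X 4/5
(2,4)X 4/4
(3,0)O 1/2
(3,1)O 2/3
(3,2)O 1/4
(3,3)X 4/5
(4,3)X 2/3
(4,4)X 2/2
Sum over 16 residents: 1/1 + 1/2 + 1/4 + 1/3 + 2/2 + 4/6 + 3/5 + 1/3 + 4/5 + 4/4 + 1/2 + 2/3 + 1/4 + 4/5 + 2/3 + 2/2 = 311/30; mean = 311/30 ÷ 16 = 311/480 = 0.647916… → 0.648.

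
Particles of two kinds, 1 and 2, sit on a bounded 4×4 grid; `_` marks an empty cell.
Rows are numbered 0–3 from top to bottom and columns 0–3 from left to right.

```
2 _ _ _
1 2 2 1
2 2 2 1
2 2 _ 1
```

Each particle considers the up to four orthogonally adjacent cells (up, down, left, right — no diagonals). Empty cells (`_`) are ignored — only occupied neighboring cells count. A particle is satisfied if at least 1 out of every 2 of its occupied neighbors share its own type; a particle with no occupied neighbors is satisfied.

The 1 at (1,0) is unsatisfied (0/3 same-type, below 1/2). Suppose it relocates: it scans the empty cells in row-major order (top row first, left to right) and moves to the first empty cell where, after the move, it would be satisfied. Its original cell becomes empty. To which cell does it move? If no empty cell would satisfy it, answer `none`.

Vacating (1,0). Empty cells in order:
  (0,1): 0/2 same-type → still unsatisfied.
  (0,2): 0/1 same-type → still unsatisfied.
  (0,3): 1/1 same-type → satisfied — stop here.

(0,3)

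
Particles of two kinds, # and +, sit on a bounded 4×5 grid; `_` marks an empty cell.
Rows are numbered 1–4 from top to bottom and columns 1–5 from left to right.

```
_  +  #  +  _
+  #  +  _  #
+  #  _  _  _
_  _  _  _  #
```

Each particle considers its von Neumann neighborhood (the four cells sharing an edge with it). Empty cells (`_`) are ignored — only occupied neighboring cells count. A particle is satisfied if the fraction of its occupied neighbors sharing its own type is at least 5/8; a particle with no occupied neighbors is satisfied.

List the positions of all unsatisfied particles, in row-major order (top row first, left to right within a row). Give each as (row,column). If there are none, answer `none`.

Row 1: (1,2)+ 0/2 unhappy · (1,3)# 0/3 unhappy · (1,4)+ 0/1 unhappy
Row 2: (2,1)+ 1/2 unhappy · (2,2)# 1/4 unhappy · (2,3)+ 0/2 unhappy · (2,5)# 0/0 ok
Row 3: (3,1)+ 1/2 unhappy · (3,2)# 1/2 unhappy
Row 4: (4,5)# 0/0 ok

(1,2), (1,3), (1,4), (2,1), (2,2), (2,3), (3,1), (3,2)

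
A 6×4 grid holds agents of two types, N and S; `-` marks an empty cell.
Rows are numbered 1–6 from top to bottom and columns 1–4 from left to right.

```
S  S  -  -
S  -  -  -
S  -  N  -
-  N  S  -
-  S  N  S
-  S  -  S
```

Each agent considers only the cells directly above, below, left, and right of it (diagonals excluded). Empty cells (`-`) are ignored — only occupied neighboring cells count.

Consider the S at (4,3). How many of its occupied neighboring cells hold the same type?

Occupied neighbors of (4,3): (3,3)=N, (5,3)=N, (4,2)=N.
Same type (S): 0 of 3.

0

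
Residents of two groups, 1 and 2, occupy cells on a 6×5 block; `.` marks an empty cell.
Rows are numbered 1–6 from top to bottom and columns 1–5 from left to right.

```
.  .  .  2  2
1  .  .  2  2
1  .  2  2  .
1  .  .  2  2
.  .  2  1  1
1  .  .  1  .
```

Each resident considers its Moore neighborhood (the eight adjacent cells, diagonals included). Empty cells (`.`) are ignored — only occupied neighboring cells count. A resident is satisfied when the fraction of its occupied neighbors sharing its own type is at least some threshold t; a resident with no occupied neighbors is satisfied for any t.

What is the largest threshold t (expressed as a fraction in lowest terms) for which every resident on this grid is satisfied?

(1,4)2 3/3
(1,5)2 3/3
(2,1)1 1/1
(2,4)2 5/5
(2,5)2 4/4
(3,1)1 2/2
(3,3)2 3/3
(3,4)2 5/5
(4,1)1 1/1
(4,4)2 4/6
(4,5)2 2/4
(5,3)2 1/3
(5,4)1 2/5
(5,5)1 2/4
(6,1)1 — no occupied neighbors
(6,4)1 2/3
The smallest same-type fraction is 1/3 at (5,3), which reduces to 1/3. Any threshold above that leaves this resident unsatisfied.

1/3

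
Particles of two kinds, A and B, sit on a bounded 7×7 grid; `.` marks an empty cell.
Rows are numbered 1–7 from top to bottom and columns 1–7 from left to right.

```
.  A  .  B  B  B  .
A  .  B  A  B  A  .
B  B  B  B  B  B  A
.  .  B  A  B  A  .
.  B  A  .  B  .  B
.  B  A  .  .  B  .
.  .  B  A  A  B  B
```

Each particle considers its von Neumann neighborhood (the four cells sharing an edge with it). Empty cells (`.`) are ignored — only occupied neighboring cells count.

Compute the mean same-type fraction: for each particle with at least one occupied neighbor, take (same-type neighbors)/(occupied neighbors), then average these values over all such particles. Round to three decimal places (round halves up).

Row 1: (1,2)A — no occupied neighbors · (1,4)B 1/2 · (1,5)B 3/3 · (1,6)B 1/2
Row 2: (2,1)A 0/1 · (2,3)B 1/2 · (2,4)A 0/4 · (2,5)B 2/4 · (2,6)A 0/3
Row 3: (3,1)B 1/2 · (3,2)B 2/2 · (3,3)B 4/4 · (3,4)B 2/4 · (3,5)B 4/4 · (3,6)B 1/4 · (3,7)A 0/1
Row 4: (4,3)B 1/3 · (4,4)A 0/3 · (4,5)B 2/4 · (4,6)A 0/2
Row 5: (5,2)B 1/2 · (5,3)A 1/3 · (5,5)B 1/1 · (5,7)B — no occupied neighbors
Row 6: (6,2)B 1/2 · (6,3)A 1/3 · (6,6)B 1/1
Row 7: (7,3)B 0/2 · (7,4)A 1/2 · (7,5)A 1/2 · (7,6)B 2/3 · (7,7)B 1/1
Sum over 30 particles: 1/2 + 3/3 + 1/2 + 0/1 + 1/2 + 0/4 + 2/4 + 0/3 + 1/2 + 2/2 + 4/4 + 2/4 + 4/4 + 1/4 + 0/1 + 1/3 + 0/3 + 2/4 + 0/2 + 1/2 + 1/3 + 1/1 + 1/2 + 1/3 + 1/1 + 0/2 + 1/2 + 1/2 + 2/3 + 1/1 = 173/12; mean = 173/12 ÷ 30 = 173/360 = 0.480555… → 0.481.

0.481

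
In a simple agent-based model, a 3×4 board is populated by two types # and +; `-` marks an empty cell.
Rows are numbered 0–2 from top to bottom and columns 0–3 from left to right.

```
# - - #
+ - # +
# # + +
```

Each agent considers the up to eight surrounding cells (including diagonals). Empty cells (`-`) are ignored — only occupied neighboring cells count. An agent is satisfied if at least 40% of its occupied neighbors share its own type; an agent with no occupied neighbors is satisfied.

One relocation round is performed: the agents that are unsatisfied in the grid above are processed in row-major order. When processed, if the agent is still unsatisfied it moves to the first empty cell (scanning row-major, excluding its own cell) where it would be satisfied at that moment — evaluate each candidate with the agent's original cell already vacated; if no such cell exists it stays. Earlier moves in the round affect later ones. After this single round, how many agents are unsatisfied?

Initially unsatisfied (in order): (0,0), (1,0).
  (0,0) → (0,1).
  (1,0): no empty cell satisfies it; stays.
Resulting grid:
- # - #
+ - # +
# # + +
Unsatisfied now: (1,0).

1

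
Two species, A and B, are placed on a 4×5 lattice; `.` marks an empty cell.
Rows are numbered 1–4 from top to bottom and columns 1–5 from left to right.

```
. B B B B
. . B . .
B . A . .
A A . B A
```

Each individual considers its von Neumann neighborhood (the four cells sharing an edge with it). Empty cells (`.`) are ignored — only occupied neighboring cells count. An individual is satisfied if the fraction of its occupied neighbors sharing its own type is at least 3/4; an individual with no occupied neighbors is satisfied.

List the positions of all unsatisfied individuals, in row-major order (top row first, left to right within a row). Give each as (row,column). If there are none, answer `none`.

(2,3), (3,1), (3,3), (4,1), (4,4), (4,5)

Row 1: (1,2)B 1/1 ✓ · (1,3)B 3/3 ✓ · (1,4)B 2/2 ✓ · (1,5)B 1/1 ✓
Row 2: (2,3)B 1/2 ✗
Row 3: (3,1)B 0/1 ✗ · (3,3)A 0/1 ✗
Row 4: (4,1)A 1/2 ✗ · (4,2)A 1/1 ✓ · (4,4)B 0/1 ✗ · (4,5)A 0/1 ✗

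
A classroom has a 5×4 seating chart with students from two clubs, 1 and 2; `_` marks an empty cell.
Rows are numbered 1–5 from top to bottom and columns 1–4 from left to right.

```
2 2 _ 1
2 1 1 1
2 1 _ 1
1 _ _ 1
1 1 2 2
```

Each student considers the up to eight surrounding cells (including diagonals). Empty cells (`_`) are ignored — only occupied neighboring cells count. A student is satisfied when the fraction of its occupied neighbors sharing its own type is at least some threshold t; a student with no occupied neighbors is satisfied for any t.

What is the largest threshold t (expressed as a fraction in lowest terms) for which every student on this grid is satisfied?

1/4

(1,1)2 2/3
(1,2)2 2/4
(1,4)1 2/2
(2,1)2 3/5
(2,2)1 2/6
(2,3)1 5/6
(2,4)1 3/3
(3,1)2 1/4
(3,2)1 3/5
(3,4)1 3/3
(4,1)1 3/4
(4,4)1 1/3
(5,1)1 2/2
(5,2)1 2/3
(5,3)2 1/3
(5,4)2 1/2
The smallest same-type fraction is 1/4 at (3,1), which reduces to 1/4. Any threshold above that leaves this student unsatisfied.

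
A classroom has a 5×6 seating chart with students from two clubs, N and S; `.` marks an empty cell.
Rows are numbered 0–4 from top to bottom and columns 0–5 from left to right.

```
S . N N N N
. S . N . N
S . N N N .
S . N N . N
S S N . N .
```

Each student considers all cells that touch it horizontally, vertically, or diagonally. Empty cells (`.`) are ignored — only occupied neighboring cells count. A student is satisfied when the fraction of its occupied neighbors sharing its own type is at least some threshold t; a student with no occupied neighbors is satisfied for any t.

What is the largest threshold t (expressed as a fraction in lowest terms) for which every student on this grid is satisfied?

(0,0)S 1/1
(0,2)N 2/3
(0,3)N 3/3
(0,4)N 4/4
(0,5)N 2/2
(1,1)S 2/4
(1,3)N 6/6
(1,5)N 3/3
(2,0)S 2/2
(2,2)N 4/5
(2,3)N 5/5
(2,4)N 5/5
(3,0)S 3/3
(3,2)N 4/5
(3,3)N 6/6
(3,5)N 2/2
(4,0)S 2/2
(4,1)S 2/4
(4,2)N 2/3
(4,4)N 2/2
The smallest same-type fraction is 2/4 at (1,1), which reduces to 1/2. Any threshold above that leaves this student unsatisfied.

1/2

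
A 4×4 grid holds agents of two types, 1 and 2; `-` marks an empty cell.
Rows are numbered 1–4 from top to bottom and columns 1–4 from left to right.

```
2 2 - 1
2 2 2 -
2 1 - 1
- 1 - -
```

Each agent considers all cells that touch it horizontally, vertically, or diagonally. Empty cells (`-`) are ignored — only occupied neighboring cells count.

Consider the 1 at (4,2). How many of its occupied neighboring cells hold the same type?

Occupied neighbors of (4,2): (3,1)=2, (3,2)=1.
Same type (1): 1 of 2.

1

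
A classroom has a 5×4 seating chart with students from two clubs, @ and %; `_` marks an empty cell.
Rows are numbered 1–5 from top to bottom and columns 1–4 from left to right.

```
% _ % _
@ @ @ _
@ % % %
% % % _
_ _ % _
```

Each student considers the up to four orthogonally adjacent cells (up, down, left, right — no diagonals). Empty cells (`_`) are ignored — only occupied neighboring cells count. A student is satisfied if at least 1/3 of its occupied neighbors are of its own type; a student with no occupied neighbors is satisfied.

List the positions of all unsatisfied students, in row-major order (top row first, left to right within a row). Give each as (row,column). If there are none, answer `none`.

(1,1), (1,3)

(1,1)% 0/1 not
(1,3)% 0/1 not
(2,1)@ 2/3 satisfied
(2,2)@ 2/3 satisfied
(2,3)@ 1/3 satisfied
(3,1)@ 1/3 satisfied
(3,2)% 2/4 satisfied
(3,3)% 3/4 satisfied
(3,4)% 1/1 satisfied
(4,1)% 1/2 satisfied
(4,2)% 3/3 satisfied
(4,3)% 3/3 satisfied
(5,3)% 1/1 satisfied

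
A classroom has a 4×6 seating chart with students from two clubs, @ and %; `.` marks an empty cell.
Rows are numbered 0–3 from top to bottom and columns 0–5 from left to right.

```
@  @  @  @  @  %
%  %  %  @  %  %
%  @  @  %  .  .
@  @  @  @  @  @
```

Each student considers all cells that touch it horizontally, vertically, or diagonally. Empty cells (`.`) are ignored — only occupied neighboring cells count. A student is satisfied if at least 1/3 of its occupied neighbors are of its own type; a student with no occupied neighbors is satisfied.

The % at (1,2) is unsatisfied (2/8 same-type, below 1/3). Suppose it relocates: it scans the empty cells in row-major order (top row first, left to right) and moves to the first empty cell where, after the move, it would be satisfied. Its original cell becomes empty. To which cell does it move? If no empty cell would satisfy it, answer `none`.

(2,4)

Vacating (1,2). Empty cells in order:
  (2,4): 3/7 same-type → satisfied — stop here.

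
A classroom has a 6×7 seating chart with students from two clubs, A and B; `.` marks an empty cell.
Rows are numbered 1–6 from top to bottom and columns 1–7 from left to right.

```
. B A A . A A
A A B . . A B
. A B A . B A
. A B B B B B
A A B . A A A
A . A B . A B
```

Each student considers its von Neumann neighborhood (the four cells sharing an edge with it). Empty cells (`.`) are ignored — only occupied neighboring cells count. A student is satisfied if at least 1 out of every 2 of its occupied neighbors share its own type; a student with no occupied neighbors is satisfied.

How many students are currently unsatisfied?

(1,2)B 0/2 not
(1,3)A 1/3 not
(1,4)A 1/1 satisfied
(1,6)A 2/2 satisfied
(1,7)A 1/2 satisfied
(2,1)A 1/1 satisfied
(2,2)A 2/4 satisfied
(2,3)B 1/3 not
(2,6)A 1/3 not
(2,7)B 0/3 not
(3,2)A 2/3 satisfied
(3,3)B 2/4 satisfied
(3,4)A 0/2 not
(3,6)B 1/3 not
(3,7)A 0/3 not
(4,2)A 2/3 satisfied
(4,3)B 3/4 satisfied
(4,4)B 2/3 satisfied
(4,5)B 2/3 satisfied
(4,6)B 3/4 satisfied
(4,7)B 1/3 not
(5,1)A 2/2 satisfied
(5,2)A 2/3 satisfied
(5,3)B 1/3 not
(5,5)A 1/2 satisfied
(5,6)A 3/4 satisfied
(5,7)A 1/3 not
(6,1)A 1/1 satisfied
(6,3)A 0/2 not
(6,4)B 0/1 not
(6,6)A 1/2 satisfied
(6,7)B 0/2 not
Unsatisfied: (1,2), (1,3), (2,3), (2,6), (2,7), (3,4), (3,6), (3,7), (4,7), (5,3), (5,7), (6,3), (6,4), (6,7) — 14 in total.

14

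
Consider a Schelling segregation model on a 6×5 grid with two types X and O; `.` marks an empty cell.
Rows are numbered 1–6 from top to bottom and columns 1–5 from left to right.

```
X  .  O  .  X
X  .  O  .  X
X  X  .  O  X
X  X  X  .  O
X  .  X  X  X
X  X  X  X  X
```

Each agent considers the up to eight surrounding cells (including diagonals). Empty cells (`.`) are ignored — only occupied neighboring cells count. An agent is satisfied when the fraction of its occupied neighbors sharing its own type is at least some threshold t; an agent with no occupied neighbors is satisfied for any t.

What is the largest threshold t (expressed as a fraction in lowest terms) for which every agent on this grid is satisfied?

1/4

Row 1: (1,1)X 1/1 · (1,3)O 1/1 · (1,5)X 1/1
Row 2: (2,1)X 3/3 · (2,3)O 2/3 · (2,5)X 2/3
Row 3: (3,1)X 4/4 · (3,2)X 5/6 · (3,4)O 2/5 · (3,5)X 1/3
Row 4: (4,1)X 4/4 · (4,2)X 6/6 · (4,3)X 4/5 · (4,5)O 1/4
Row 5: (5,1)X 4/4 · (5,3)X 6/6 · (5,4)X 6/7 · (5,5)X 3/4
Row 6: (6,1)X 2/2 · (6,2)X 4/4 · (6,3)X 4/4 · (6,4)X 5/5 · (6,5)X 3/3
The smallest same-type fraction is 1/4 at (4,5), which reduces to 1/4. Any threshold above that leaves this agent unsatisfied.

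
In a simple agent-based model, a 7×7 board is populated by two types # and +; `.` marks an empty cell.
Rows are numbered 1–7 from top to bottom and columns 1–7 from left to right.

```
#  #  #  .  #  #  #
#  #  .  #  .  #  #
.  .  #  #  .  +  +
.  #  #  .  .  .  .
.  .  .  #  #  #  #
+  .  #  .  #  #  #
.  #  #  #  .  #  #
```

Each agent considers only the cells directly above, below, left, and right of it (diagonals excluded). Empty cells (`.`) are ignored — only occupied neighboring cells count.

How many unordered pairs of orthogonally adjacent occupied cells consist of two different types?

Scan each occupied cell's neighbors to the right and below so each pair is counted once.
Row 1: #(1,1)–#(1,2)= #(1,1)–#(2,1)= #(1,2)–#(1,3)= #(1,2)–#(2,2)= #(1,5)–#(1,6)= #(1,6)–#(1,7)= #(1,6)–#(2,6)= #(1,7)–#(2,7)=  → 0/8 unlike.
Row 2: #(2,1)–#(2,2)= #(2,4)–#(3,4)= #(2,6)–#(2,7)= #(2,6)–+(3,6)≠ #(2,7)–+(3,7)≠  → 2/5 unlike.
Row 3: #(3,3)–#(3,4)= #(3,3)–#(4,3)= +(3,6)–+(3,7)=  → 0/3 unlike.
Row 4: #(4,2)–#(4,3)=  → 0/1 unlike.
Row 5: #(5,4)–#(5,5)= #(5,5)–#(5,6)= #(5,5)–#(6,5)= #(5,6)–#(5,7)= #(5,6)–#(6,6)= #(5,7)–#(6,7)=  → 0/6 unlike.
Row 6: #(6,3)–#(7,3)= #(6,5)–#(6,6)= #(6,6)–#(6,7)= #(6,6)–#(7,6)= #(6,7)–#(7,7)=  → 0/5 unlike.
Row 7: #(7,2)–#(7,3)= #(7,3)–#(7,4)= #(7,6)–#(7,7)=  → 0/3 unlike.
Total adjacent occupied pairs: 31; unlike-type pairs: 2.

2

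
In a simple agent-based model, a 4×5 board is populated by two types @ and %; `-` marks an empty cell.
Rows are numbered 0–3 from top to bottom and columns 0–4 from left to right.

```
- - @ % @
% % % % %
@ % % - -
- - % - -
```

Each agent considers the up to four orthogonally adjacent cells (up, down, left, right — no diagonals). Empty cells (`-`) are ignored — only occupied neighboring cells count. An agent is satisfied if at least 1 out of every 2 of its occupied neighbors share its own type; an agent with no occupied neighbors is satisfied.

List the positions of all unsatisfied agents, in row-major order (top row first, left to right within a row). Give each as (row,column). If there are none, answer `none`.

(0,2), (0,3), (0,4), (2,0)

Row 0: (0,2)@ 0/2 ✗ · (0,3)% 1/3 ✗ · (0,4)@ 0/2 ✗
Row 1: (1,0)% 1/2 ✓ · (1,1)% 3/3 ✓ · (1,2)% 3/4 ✓ · (1,3)% 3/3 ✓ · (1,4)% 1/2 ✓
Row 2: (2,0)@ 0/2 ✗ · (2,1)% 2/3 ✓ · (2,2)% 3/3 ✓
Row 3: (3,2)% 1/1 ✓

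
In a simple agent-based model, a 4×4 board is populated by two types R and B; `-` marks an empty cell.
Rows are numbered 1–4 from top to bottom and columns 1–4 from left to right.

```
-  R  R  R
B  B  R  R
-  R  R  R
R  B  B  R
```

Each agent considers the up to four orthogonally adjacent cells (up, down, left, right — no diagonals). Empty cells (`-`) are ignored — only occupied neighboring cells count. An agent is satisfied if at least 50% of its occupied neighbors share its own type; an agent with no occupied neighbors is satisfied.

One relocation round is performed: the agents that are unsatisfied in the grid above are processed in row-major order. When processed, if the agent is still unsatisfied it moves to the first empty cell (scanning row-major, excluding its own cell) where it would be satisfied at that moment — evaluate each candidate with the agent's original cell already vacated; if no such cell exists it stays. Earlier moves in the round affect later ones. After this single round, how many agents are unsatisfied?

Initially unsatisfied (in order): (2,2), (3,2), (4,1), (4,2), (4,3).
  (2,2) → (1,1).
  (3,2): now satisfied by earlier moves; stays.
  (4,1) → (2,2).
  (4,2): now satisfied by earlier moves; stays.
  (4,3) → (3,1).
Resulting grid:
B R R R
B R R R
B R R R
- B - R
Unsatisfied now: (4,2).

1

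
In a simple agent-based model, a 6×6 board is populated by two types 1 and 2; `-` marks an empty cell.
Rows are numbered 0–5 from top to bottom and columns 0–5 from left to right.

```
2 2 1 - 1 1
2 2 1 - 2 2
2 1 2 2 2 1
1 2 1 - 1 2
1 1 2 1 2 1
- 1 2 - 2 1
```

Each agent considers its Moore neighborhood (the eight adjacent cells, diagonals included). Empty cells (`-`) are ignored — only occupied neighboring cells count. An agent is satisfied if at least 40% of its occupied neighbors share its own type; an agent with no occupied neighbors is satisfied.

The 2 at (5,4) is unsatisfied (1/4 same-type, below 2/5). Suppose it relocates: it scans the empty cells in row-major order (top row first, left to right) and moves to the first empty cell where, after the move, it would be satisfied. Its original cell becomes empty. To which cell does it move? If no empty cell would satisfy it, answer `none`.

Vacating (5,4). Empty cells in order:
  (0,3): 1/4 same-type → still unsatisfied.
  (1,3): 4/7 same-type → satisfied — stop here.

(1,3)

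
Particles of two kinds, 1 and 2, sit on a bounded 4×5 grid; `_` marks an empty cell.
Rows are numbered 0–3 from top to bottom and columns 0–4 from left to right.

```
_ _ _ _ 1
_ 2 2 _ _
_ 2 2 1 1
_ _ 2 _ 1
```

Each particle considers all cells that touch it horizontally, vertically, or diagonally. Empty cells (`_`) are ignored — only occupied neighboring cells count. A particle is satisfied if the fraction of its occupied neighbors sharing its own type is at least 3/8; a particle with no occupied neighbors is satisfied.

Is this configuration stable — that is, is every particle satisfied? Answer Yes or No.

(0,4)1 0/0 ok
(1,1)2 3/3 ok
(1,2)2 3/4 ok
(2,1)2 4/4 ok
(2,2)2 4/5 ok
(2,3)1 2/5 ok
(2,4)1 2/2 ok
(3,2)2 2/3 ok
(3,4)1 2/2 ok
All meet the threshold, so the configuration is stable.

Yes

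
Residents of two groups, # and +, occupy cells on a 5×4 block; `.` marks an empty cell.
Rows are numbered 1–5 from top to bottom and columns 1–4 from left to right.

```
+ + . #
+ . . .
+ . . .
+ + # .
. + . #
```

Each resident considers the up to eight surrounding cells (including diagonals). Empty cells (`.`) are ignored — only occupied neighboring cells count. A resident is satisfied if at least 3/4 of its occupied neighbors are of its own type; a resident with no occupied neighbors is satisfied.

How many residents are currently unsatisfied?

2

Row 1: (1,1)+ 2/2 satisfied · (1,2)+ 2/2 satisfied · (1,4)# 0/0 satisfied
Row 2: (2,1)+ 3/3 satisfied
Row 3: (3,1)+ 3/3 satisfied
Row 4: (4,1)+ 3/3 satisfied · (4,2)+ 3/4 satisfied · (4,3)# 1/3 not
Row 5: (5,2)+ 2/3 not · (5,4)# 1/1 satisfied
Unsatisfied: (4,3), (5,2) — 2 in total.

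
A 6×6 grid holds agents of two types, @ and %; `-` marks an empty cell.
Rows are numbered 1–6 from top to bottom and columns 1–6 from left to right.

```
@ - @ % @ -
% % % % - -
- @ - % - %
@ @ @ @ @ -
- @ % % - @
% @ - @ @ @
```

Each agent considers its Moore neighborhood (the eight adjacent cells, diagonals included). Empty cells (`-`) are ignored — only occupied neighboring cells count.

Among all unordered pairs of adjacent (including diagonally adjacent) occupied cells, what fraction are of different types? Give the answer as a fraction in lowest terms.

7/13

Scan each occupied cell's neighbors to the right and below (and the two forward diagonals) so each pair is counted once.
Row 1: @(1,1)–%(2,1)≠ @(1,1)–%(2,2)≠ @(1,3)–%(1,4)≠ @(1,3)–%(2,3)≠ @(1,3)–%(2,4)≠ @(1,3)–%(2,2)≠ %(1,4)–@(1,5)≠ %(1,4)–%(2,4)= %(1,4)–%(2,3)= @(1,5)–%(2,4)≠  → 8/10 unlike.
Row 2: %(2,1)–%(2,2)= %(2,1)–@(3,2)≠ %(2,2)–%(2,3)= %(2,2)–@(3,2)≠ %(2,3)–%(2,4)= %(2,3)–%(3,4)= %(2,3)–@(3,2)≠ %(2,4)–%(3,4)=  → 3/8 unlike.
Row 3: @(3,2)–@(4,2)= @(3,2)–@(4,3)= @(3,2)–@(4,1)= %(3,4)–@(4,4)≠ %(3,4)–@(4,5)≠ %(3,4)–@(4,3)≠ %(3,6)–@(4,5)≠  → 4/7 unlike.
Row 4: @(4,1)–@(4,2)= @(4,1)–@(5,2)= @(4,2)–@(4,3)= @(4,2)–@(5,2)= @(4,2)–%(5,3)≠ @(4,3)–@(4,4)= @(4,3)–%(5,3)≠ @(4,3)–%(5,4)≠ @(4,3)–@(5,2)= @(4,4)–@(4,5)= @(4,4)–%(5,4)≠ @(4,4)–%(5,3)≠ @(4,5)–@(5,6)= @(4,5)–%(5,4)≠  → 6/14 unlike.
Row 5: @(5,2)–%(5,3)≠ @(5,2)–@(6,2)= @(5,2)–%(6,1)≠ %(5,3)–%(5,4)= %(5,3)–@(6,4)≠ %(5,3)–@(6,2)≠ %(5,4)–@(6,4)≠ %(5,4)–@(6,5)≠ @(5,6)–@(6,6)= @(5,6)–@(6,5)=  → 6/10 unlike.
Row 6: %(6,1)–@(6,2)≠ @(6,4)–@(6,5)= @(6,5)–@(6,6)=  → 1/3 unlike.
Total adjacent occupied pairs: 52; unlike-type pairs: 28.
28/52 reduces to 7/13.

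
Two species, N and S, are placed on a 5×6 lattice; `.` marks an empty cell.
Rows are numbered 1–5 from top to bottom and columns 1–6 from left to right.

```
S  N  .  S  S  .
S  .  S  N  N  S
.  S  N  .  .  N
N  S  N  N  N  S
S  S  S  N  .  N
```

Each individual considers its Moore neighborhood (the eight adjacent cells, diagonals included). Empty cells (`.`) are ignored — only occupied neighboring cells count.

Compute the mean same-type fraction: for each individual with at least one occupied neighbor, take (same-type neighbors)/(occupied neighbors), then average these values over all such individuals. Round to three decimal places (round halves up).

0.466

(1,1)S 1/2
(1,2)N 0/3
(1,4)S 2/4
(1,5)S 2/4
(2,1)S 2/3
(2,3)S 2/5
(2,4)N 2/5
(2,5)N 2/5
(2,6)S 1/3
(3,2)S 3/6
(3,3)N 3/6
(3,6)N 2/4
(4,1)N 0/4
(4,2)S 4/7
(4,3)N 3/7
(4,4)N 4/5
(4,5)N 4/5
(4,6)S 0/3
(5,1)S 2/3
(5,2)S 3/5
(5,3)S 2/5
(5,4)N 3/4
(5,6)N 1/2
Sum over 23 individuals: 1/2 + 0/3 + 2/4 + 2/4 + 2/3 + 2/5 + 2/5 + 2/5 + 1/3 + 3/6 + 3/6 + 2/4 + 0/4 + 4/7 + 3/7 + 4/5 + 4/5 + 0/3 + 2/3 + 3/5 + 2/5 + 3/4 + 1/2 = 643/60; mean = 643/60 ÷ 23 = 643/1380 = 0.465942… → 0.466.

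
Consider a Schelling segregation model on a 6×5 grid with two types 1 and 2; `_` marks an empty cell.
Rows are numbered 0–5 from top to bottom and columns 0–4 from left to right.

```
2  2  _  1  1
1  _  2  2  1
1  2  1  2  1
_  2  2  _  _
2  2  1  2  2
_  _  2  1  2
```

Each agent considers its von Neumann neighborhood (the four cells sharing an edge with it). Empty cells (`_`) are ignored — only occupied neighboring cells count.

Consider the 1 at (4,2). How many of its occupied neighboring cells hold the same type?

0

Occupied neighbors of (4,2): (3,2)=2, (5,2)=2, (4,1)=2, (4,3)=2.
Same type (1): 0 of 4.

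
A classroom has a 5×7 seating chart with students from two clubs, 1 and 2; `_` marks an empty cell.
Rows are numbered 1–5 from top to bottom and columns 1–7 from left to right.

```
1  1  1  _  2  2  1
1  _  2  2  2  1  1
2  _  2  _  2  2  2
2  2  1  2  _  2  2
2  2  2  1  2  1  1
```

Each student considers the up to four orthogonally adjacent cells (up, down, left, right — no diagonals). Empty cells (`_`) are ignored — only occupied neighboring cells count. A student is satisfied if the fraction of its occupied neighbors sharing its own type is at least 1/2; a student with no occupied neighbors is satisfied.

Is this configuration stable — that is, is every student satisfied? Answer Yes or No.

Row 1: (1,1)1 2/2 ✓ · (1,2)1 2/2 ✓ · (1,3)1 1/2 ✓ · (1,5)2 2/2 ✓ · (1,6)2 1/3 ✗ · (1,7)1 1/2 ✓
Row 2: (2,1)1 1/2 ✓ · (2,3)2 2/3 ✓ · (2,4)2 2/2 ✓ · (2,5)2 3/4 ✓ · (2,6)1 1/4 ✗ · (2,7)1 2/3 ✓
Row 3: (3,1)2 1/2 ✓ · (3,3)2 1/2 ✓ · (3,5)2 2/2 ✓ · (3,6)2 3/4 ✓ · (3,7)2 2/3 ✓
Row 4: (4,1)2 3/3 ✓ · (4,2)2 2/3 ✓ · (4,3)1 0/4 ✗ · (4,4)2 0/2 ✗ · (4,6)2 2/3 ✓ · (4,7)2 2/3 ✓
Row 5: (5,1)2 2/2 ✓ · (5,2)2 3/3 ✓ · (5,3)2 1/3 ✗ · (5,4)1 0/3 ✗ · (5,5)2 0/2 ✗ · (5,6)1 1/3 ✗ · (5,7)1 1/2 ✓
For instance (1,6) has only 1/3 same-type neighbors, below 1/2.

No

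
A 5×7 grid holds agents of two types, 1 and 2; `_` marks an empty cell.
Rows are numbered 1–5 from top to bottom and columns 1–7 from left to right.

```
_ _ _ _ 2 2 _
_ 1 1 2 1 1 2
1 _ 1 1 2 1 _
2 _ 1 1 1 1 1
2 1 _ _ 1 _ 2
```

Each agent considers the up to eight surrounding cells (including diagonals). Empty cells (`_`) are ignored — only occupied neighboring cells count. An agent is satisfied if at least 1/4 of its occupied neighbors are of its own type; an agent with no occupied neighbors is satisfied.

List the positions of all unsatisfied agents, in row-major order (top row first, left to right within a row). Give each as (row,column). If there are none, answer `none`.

Row 1: (1,5)2 2/4 ok · (1,6)2 2/4 ok
Row 2: (2,2)1 3/3 ok · (2,3)1 3/4 ok · (2,4)2 2/6 ok · (2,5)1 3/7 ok · (2,6)1 2/6 ok · (2,7)2 1/3 ok
Row 3: (3,1)1 1/2 ok · (3,3)1 5/6 ok · (3,4)1 6/8 ok · (3,5)2 1/8 unhappy · (3,6)1 5/7 ok
Row 4: (4,1)2 1/3 ok · (4,3)1 4/4 ok · (4,4)1 5/6 ok · (4,5)1 5/6 ok · (4,6)1 4/6 ok · (4,7)1 2/3 ok
Row 5: (5,1)2 1/2 ok · (5,2)1 1/3 ok · (5,5)1 3/3 ok · (5,7)2 0/2 unhappy

(3,5), (5,7)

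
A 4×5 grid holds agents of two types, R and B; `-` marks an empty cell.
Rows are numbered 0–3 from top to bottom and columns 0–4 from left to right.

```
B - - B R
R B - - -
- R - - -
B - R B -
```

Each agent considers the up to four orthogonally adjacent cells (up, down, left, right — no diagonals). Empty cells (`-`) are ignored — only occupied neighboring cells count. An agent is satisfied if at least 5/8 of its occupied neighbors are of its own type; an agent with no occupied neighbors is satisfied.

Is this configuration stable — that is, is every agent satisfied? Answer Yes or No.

Row 0: (0,0)B 0/1 unhappy · (0,3)B 0/1 unhappy · (0,4)R 0/1 unhappy
Row 1: (1,0)R 0/2 unhappy · (1,1)B 0/2 unhappy
Row 2: (2,1)R 0/1 unhappy
Row 3: (3,0)B 0/0 ok · (3,2)R 0/1 unhappy · (3,3)B 0/1 unhappy
For instance (0,0) has only 0/1 same-type neighbors, below 5/8.

No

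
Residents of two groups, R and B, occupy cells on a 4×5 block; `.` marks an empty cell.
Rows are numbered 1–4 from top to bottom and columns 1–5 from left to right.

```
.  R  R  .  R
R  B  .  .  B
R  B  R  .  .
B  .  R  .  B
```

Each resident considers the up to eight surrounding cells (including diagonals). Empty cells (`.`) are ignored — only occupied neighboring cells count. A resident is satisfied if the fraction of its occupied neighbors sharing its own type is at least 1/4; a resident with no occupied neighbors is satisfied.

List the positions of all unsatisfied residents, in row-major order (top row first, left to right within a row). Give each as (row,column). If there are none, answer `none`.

(1,5), (2,2), (2,5)

(1,2)R 2/3 ✓
(1,3)R 1/2 ✓
(1,5)R 0/1 ✗
(2,1)R 2/4 ✓
(2,2)B 1/6 ✗
(2,5)B 0/1 ✗
(3,1)R 1/4 ✓
(3,2)B 2/6 ✓
(3,3)R 1/3 ✓
(4,1)B 1/2 ✓
(4,3)R 1/2 ✓
(4,5)B 0/0 ✓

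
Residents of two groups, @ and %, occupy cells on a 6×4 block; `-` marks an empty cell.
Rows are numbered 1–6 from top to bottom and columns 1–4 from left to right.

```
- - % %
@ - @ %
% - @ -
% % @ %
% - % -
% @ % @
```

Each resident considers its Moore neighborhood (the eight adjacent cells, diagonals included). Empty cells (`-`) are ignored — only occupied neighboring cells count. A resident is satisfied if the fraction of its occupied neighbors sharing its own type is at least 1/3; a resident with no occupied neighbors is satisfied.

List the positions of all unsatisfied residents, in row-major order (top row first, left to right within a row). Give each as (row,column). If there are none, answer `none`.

(2,1), (2,3), (4,3), (6,2), (6,4)

(1,3)% 2/3 ✓
(1,4)% 2/3 ✓
(2,1)@ 0/1 ✗
(2,3)@ 1/4 ✗
(2,4)% 2/4 ✓
(3,1)% 2/3 ✓
(3,3)@ 2/5 ✓
(4,1)% 3/3 ✓
(4,2)% 4/6 ✓
(4,3)@ 1/4 ✗
(4,4)% 1/3 ✓
(5,1)% 3/4 ✓
(5,3)% 3/6 ✓
(6,1)% 1/2 ✓
(6,2)@ 0/4 ✗
(6,3)% 1/3 ✓
(6,4)@ 0/2 ✗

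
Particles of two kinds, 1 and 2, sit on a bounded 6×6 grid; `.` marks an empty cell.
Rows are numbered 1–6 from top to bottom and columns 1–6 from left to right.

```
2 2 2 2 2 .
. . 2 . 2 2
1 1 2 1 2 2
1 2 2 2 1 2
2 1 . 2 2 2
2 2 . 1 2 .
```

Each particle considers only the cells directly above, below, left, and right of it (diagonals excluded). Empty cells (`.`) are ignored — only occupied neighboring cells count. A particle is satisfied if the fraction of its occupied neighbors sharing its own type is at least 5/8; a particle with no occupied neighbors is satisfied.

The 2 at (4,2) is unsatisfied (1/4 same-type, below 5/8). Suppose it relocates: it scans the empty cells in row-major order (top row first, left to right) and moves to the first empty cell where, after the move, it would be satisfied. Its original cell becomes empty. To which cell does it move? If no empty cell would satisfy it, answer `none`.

(1,6)

Vacating (4,2). Empty cells in order:
  (1,6): 2/2 same-type → satisfied — stop here.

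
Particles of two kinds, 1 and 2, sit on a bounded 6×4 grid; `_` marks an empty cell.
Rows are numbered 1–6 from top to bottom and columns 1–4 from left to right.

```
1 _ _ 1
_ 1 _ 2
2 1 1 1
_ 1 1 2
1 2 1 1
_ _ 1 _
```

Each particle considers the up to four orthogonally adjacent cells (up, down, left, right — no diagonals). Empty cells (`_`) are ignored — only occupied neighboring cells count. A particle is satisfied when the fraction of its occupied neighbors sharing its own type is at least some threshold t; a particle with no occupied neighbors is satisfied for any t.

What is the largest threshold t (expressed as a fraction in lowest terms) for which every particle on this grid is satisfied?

Row 1: (1,1)1 — no occupied neighbors · (1,4)1 0/1
Row 2: (2,2)1 1/1 · (2,4)2 0/2
Row 3: (3,1)2 0/1 · (3,2)1 3/4 · (3,3)1 3/3 · (3,4)1 1/3
Row 4: (4,2)1 2/3 · (4,3)1 3/4 · (4,4)2 0/3
Row 5: (5,1)1 0/1 · (5,2)2 0/3 · (5,3)1 3/4 · (5,4)1 1/2
Row 6: (6,3)1 1/1
The smallest same-type fraction is 0/1 at (1,4), which reduces to 0/1. Any threshold above that leaves this particle unsatisfied.

0/1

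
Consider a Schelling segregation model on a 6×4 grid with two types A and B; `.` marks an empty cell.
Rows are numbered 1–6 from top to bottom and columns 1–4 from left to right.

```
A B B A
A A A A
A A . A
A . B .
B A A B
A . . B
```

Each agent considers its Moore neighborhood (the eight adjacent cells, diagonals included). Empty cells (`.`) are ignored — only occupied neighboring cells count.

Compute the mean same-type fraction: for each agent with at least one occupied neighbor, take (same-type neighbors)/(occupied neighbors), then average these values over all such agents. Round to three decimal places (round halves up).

0.562

Row 1: (1,1)A 2/3 · (1,2)B 1/5 · (1,3)B 1/5 · (1,4)A 2/3
Row 2: (2,1)A 4/5 · (2,2)A 5/7 · (2,3)A 5/7 · (2,4)A 3/4
Row 3: (3,1)A 4/4 · (3,2)A 5/6 · (3,4)A 2/3
Row 4: (4,1)A 3/4 · (4,3)B 1/5
Row 5: (5,1)B 0/3 · (5,2)A 3/5 · (5,3)A 1/4 · (5,4)B 2/3
Row 6: (6,1)A 1/2 · (6,4)B 1/2
Sum over 19 agents: 2/3 + 1/5 + 1/5 + 2/3 + 4/5 + 5/7 + 5/7 + 3/4 + 4/4 + 5/6 + 2/3 + 3/4 + 1/5 + 0/3 + 3/5 + 1/4 + 2/3 + 1/2 + 1/2 = 299/28; mean = 299/28 ÷ 19 = 299/532 = 0.562030… → 0.562.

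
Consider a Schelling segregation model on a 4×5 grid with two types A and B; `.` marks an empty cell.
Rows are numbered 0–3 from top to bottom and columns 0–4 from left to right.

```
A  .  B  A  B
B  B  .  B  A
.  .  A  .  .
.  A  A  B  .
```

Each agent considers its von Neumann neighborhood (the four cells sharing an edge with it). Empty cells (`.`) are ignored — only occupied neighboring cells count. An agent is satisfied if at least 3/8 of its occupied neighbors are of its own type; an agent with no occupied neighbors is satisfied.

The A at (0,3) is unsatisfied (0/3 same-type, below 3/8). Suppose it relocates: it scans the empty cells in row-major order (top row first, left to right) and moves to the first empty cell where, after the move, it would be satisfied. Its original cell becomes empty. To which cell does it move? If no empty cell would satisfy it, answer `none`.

Vacating (0,3). Empty cells in order:
  (0,1): 1/3 same-type → still unsatisfied.
  (1,2): 1/4 same-type → still unsatisfied.
  (2,0): 0/1 same-type → still unsatisfied.
  (2,1): 2/3 same-type → satisfied — stop here.

(2,1)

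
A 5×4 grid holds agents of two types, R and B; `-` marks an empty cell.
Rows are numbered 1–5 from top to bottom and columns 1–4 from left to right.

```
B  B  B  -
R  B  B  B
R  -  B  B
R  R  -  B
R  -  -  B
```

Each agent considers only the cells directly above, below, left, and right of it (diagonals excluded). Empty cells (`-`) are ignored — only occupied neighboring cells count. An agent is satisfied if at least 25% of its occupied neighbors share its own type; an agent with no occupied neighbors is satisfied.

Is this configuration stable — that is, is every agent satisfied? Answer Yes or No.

(1,1)B 1/2 satisfied
(1,2)B 3/3 satisfied
(1,3)B 2/2 satisfied
(2,1)R 1/3 satisfied
(2,2)B 2/3 satisfied
(2,3)B 4/4 satisfied
(2,4)B 2/2 satisfied
(3,1)R 2/2 satisfied
(3,3)B 2/2 satisfied
(3,4)B 3/3 satisfied
(4,1)R 3/3 satisfied
(4,2)R 1/1 satisfied
(4,4)B 2/2 satisfied
(5,1)R 1/1 satisfied
(5,4)B 1/1 satisfied
All meet the threshold, so the configuration is stable.

Yes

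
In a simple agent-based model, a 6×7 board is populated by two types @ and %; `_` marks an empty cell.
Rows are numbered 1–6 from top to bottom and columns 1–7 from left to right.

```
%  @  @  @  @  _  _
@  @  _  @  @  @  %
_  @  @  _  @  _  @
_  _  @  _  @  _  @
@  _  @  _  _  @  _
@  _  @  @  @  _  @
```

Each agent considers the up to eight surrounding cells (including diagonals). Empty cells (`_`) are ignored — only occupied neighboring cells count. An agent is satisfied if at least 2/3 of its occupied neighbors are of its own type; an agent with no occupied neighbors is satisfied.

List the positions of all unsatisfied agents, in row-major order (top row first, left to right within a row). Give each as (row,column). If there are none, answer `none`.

(1,1)% 0/3 not
(1,2)@ 3/4 satisfied
(1,3)@ 4/4 satisfied
(1,4)@ 4/4 satisfied
(1,5)@ 4/4 satisfied
(2,1)@ 3/4 satisfied
(2,2)@ 5/6 satisfied
(2,4)@ 6/6 satisfied
(2,5)@ 5/5 satisfied
(2,6)@ 4/5 satisfied
(2,7)% 0/2 not
(3,2)@ 4/4 satisfied
(3,3)@ 4/4 satisfied
(3,5)@ 4/4 satisfied
(3,7)@ 2/3 satisfied
(4,3)@ 3/3 satisfied
(4,5)@ 2/2 satisfied
(4,7)@ 2/2 satisfied
(5,1)@ 1/1 satisfied
(5,3)@ 3/3 satisfied
(5,6)@ 4/4 satisfied
(6,1)@ 1/1 satisfied
(6,3)@ 2/2 satisfied
(6,4)@ 3/3 satisfied
(6,5)@ 2/2 satisfied
(6,7)@ 1/1 satisfied

(1,1), (2,7)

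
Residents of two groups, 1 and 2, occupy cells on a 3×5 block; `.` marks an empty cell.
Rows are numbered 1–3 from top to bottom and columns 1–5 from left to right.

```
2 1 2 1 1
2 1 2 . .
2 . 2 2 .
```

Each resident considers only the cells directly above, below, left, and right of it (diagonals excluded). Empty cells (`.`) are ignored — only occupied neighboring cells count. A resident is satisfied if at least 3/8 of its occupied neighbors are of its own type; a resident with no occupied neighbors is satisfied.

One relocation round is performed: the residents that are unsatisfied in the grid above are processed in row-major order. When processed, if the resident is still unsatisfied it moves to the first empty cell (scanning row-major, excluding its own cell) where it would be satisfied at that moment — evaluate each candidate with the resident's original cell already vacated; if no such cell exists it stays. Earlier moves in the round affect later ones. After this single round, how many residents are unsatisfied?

0

Initially unsatisfied (in order): (1,2), (1,3), (2,2).
  (1,2) → (2,5).
  (1,3): now satisfied by earlier moves; stays.
  (2,2) → (2,4).
Resulting grid:
2 . 2 1 1
2 . 2 1 1
2 . 2 2 .
All satisfied now.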